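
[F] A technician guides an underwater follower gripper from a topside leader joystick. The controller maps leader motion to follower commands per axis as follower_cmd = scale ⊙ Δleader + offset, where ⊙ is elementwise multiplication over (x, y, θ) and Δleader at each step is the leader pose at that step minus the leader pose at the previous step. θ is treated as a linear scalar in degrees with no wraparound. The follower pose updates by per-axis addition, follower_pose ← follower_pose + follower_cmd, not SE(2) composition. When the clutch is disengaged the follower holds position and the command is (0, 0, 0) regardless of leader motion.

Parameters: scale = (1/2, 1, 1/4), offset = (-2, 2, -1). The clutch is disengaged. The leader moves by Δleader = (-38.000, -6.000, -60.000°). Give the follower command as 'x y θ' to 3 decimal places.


clutch disengaged → follower holds; cmd = (0, 0, 0)

0.000 0.000 0.000


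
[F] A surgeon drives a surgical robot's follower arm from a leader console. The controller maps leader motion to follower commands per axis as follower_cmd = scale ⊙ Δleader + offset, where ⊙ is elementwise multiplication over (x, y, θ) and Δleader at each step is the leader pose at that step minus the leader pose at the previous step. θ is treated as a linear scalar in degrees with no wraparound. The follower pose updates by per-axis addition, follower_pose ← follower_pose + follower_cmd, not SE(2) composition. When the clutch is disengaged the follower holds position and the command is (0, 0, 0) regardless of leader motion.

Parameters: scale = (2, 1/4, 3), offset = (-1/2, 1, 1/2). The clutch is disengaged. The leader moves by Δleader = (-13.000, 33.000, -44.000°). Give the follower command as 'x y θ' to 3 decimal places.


clutch disengaged → follower holds; cmd = (0, 0, 0)

0.000 0.000 0.000


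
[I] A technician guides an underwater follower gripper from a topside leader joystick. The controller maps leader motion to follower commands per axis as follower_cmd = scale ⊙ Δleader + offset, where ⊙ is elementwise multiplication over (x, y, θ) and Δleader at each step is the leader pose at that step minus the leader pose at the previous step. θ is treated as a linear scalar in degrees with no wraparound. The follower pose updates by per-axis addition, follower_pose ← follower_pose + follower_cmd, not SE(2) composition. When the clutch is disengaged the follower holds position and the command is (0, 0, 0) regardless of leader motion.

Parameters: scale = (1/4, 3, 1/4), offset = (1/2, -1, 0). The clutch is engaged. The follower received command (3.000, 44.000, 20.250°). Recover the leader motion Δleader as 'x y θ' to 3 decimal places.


axis x: (3.000 − 1/2) / (1/4) = 10.000
axis y: (44.000 − -1) / (3) = 15.000
axis θ: (20.250 − 0) / (1/4) = 81.000

10.000 15.000 81.000


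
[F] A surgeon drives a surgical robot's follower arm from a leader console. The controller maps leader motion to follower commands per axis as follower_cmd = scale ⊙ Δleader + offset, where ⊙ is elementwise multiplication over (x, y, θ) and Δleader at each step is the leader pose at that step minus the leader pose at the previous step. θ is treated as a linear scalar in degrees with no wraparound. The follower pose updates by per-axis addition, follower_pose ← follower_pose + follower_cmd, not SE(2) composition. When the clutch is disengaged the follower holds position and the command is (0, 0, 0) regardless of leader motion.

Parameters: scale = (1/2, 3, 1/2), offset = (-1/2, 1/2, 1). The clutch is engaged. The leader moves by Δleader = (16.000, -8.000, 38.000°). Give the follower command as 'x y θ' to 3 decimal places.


axis x: 1/2·16.000 + -1/2 = 7.500
axis y: 3·-8.000 + 1/2 = -23.500
axis θ: 1/2·38.000 + 1 = 20.000

7.500 -23.500 20.000


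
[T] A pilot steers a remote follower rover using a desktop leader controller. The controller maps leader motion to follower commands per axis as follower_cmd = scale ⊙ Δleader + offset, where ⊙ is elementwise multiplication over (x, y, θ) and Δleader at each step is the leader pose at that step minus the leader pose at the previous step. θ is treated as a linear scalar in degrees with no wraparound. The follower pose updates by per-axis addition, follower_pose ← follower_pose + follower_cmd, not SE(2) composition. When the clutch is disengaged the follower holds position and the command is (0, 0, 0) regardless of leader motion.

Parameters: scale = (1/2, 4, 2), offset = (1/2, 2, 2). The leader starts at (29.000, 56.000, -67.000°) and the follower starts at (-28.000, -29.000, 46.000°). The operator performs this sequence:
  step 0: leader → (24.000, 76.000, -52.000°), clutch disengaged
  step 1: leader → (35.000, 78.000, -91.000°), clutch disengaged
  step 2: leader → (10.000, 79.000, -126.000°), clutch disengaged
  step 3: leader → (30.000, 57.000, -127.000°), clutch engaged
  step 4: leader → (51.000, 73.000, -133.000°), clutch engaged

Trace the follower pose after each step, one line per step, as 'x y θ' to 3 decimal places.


-28.000 -29.000 46.000
-28.000 -29.000 46.000
-28.000 -29.000 46.000
-17.500 -115.000 46.000
-6.500 -49.000 36.000

step 0: Δleader=(-5.000, 20.000, 15.000°), disengaged; cmd=(0,0,0) → follower holds at (-28.000, -29.000, 46.000°)
step 1: Δleader=(11.000, 2.000, -39.000°), disengaged; cmd=(0,0,0) → follower holds at (-28.000, -29.000, 46.000°)
step 2: Δleader=(-25.000, 1.000, -35.000°), disengaged; cmd=(0,0,0) → follower holds at (-28.000, -29.000, 46.000°)
step 3: Δleader=(20.000, -22.000, -1.000°), engaged; cmd=(10.500, -86.000, 0.000°) → follower=(-17.500, -115.000, 46.000°)
step 4: Δleader=(21.000, 16.000, -6.000°), engaged; cmd=(11.000, 66.000, -10.000°) → follower=(-6.500, -49.000, 36.000°)


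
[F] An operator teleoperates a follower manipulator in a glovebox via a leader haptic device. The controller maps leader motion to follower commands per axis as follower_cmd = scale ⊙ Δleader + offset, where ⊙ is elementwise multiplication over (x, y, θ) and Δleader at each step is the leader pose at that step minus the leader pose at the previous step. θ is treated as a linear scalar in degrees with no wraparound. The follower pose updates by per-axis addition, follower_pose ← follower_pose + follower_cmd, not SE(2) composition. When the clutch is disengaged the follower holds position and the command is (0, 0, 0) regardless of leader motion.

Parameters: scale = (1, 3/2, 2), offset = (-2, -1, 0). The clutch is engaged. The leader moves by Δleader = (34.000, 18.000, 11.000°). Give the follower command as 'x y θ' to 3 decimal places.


32.000 26.000 22.000

axis x: 1·34.000 + -2 = 32.000
axis y: 3/2·18.000 + -1 = 26.000
axis θ: 2·11.000 + 0 = 22.000


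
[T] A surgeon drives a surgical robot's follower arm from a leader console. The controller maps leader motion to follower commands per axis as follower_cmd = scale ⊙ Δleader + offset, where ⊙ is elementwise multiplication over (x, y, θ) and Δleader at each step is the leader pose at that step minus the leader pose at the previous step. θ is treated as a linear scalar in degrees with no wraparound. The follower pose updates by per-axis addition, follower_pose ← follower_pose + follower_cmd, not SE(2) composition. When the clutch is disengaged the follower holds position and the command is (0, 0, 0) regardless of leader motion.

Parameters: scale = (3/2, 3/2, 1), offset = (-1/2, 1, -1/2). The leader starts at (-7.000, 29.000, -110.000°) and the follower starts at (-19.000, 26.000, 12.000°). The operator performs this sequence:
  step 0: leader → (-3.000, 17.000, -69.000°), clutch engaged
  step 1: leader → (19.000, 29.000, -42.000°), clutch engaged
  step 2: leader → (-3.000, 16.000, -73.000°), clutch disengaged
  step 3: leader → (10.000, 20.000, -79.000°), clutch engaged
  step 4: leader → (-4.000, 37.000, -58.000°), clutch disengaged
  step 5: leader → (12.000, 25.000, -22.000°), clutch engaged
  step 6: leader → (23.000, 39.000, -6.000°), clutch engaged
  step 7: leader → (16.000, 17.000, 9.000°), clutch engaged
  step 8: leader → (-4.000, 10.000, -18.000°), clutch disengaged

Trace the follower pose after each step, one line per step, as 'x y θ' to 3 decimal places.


-13.500 9.000 52.500
19.000 28.000 79.000
19.000 28.000 79.000
38.000 35.000 72.500
38.000 35.000 72.500
61.500 18.000 108.000
77.500 40.000 123.500
66.500 8.000 138.000
66.500 8.000 138.000

step 0: Δleader=(4.000, -12.000, 41.000°), engaged; cmd=(5.500, -17.000, 40.500°) → follower=(-13.500, 9.000, 52.500°)
step 1: Δleader=(22.000, 12.000, 27.000°), engaged; cmd=(32.500, 19.000, 26.500°) → follower=(19.000, 28.000, 79.000°)
step 2: Δleader=(-22.000, -13.000, -31.000°), disengaged; cmd=(0,0,0) → follower holds at (19.000, 28.000, 79.000°)
step 3: Δleader=(13.000, 4.000, -6.000°), engaged; cmd=(19.000, 7.000, -6.500°) → follower=(38.000, 35.000, 72.500°)
step 4: Δleader=(-14.000, 17.000, 21.000°), disengaged; cmd=(0,0,0) → follower holds at (38.000, 35.000, 72.500°)
step 5: Δleader=(16.000, -12.000, 36.000°), engaged; cmd=(23.500, -17.000, 35.500°) → follower=(61.500, 18.000, 108.000°)
step 6: Δleader=(11.000, 14.000, 16.000°), engaged; cmd=(16.000, 22.000, 15.500°) → follower=(77.500, 40.000, 123.500°)
step 7: Δleader=(-7.000, -22.000, 15.000°), engaged; cmd=(-11.000, -32.000, 14.500°) → follower=(66.500, 8.000, 138.000°)
step 8: Δleader=(-20.000, -7.000, -27.000°), disengaged; cmd=(0,0,0) → follower holds at (66.500, 8.000, 138.000°)


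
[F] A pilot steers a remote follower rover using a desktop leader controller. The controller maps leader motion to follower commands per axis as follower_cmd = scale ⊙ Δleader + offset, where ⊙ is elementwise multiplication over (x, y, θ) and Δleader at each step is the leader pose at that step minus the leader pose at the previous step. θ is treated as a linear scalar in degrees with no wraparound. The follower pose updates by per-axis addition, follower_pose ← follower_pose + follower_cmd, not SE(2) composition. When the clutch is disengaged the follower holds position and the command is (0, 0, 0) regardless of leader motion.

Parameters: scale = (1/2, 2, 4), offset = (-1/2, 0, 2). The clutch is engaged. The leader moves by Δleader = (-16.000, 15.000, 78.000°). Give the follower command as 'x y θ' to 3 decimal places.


axis x: 1/2·-16.000 + -1/2 = -8.500
axis y: 2·15.000 + 0 = 30.000
axis θ: 4·78.000 + 2 = 314.000

-8.500 30.000 314.000


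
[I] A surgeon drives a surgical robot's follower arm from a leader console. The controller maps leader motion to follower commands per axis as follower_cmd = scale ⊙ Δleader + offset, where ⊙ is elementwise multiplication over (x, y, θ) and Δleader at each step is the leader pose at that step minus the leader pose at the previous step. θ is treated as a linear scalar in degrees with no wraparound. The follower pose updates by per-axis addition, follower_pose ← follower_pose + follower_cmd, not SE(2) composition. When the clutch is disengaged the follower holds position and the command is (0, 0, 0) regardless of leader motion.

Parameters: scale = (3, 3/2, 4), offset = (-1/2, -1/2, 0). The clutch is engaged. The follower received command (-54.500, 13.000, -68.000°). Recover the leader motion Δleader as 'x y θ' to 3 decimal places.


-18.000 9.000 -17.000

axis x: (-54.500 − -1/2) / (3) = -18.000
axis y: (13.000 − -1/2) / (3/2) = 9.000
axis θ: (-68.000 − 0) / (4) = -17.000


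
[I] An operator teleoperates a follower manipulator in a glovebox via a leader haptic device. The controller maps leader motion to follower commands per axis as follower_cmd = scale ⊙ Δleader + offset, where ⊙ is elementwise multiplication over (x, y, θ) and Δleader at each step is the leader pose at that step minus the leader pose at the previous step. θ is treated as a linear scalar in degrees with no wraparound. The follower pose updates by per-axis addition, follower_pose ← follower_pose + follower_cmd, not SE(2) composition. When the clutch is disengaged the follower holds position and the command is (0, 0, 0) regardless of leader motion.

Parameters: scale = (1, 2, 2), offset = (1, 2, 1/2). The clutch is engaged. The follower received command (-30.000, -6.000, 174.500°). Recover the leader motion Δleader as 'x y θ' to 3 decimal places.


axis x: (-30.000 − 1) / (1) = -31.000
axis y: (-6.000 − 2) / (2) = -4.000
axis θ: (174.500 − 1/2) / (2) = 87.000

-31.000 -4.000 87.000


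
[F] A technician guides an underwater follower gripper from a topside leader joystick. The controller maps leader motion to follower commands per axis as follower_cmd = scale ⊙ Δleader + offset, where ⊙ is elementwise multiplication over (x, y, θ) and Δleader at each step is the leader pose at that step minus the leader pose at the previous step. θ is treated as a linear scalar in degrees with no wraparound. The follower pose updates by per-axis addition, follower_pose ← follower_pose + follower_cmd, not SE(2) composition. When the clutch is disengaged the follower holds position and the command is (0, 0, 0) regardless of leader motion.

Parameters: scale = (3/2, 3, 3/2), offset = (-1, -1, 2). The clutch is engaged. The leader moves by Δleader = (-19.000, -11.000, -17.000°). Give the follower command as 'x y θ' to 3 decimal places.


axis x: 3/2·-19.000 + -1 = -29.500
axis y: 3·-11.000 + -1 = -34.000
axis θ: 3/2·-17.000 + 2 = -23.500

-29.500 -34.000 -23.500


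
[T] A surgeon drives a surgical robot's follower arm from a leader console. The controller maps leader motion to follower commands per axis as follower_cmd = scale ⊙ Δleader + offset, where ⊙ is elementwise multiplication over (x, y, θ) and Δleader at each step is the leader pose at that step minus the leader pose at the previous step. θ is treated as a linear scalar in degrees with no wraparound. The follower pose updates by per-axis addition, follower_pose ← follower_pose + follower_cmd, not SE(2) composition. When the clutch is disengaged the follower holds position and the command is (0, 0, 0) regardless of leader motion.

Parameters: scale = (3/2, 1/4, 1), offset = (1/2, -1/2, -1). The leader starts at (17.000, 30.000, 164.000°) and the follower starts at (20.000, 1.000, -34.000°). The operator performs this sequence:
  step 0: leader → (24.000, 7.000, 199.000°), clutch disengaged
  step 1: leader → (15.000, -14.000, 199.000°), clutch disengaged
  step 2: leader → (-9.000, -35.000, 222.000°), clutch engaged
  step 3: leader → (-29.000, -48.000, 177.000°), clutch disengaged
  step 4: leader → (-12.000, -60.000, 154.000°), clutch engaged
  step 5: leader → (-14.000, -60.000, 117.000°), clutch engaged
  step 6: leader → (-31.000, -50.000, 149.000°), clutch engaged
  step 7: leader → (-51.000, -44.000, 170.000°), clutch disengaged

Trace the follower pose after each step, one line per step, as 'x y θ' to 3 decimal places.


20.000 1.000 -34.000
20.000 1.000 -34.000
-15.500 -4.750 -12.000
-15.500 -4.750 -12.000
10.500 -8.250 -36.000
8.000 -8.750 -74.000
-17.000 -6.750 -43.000
-17.000 -6.750 -43.000

step 0: Δleader=(7.000, -23.000, 35.000°), disengaged; cmd=(0,0,0) → follower holds at (20.000, 1.000, -34.000°)
step 1: Δleader=(-9.000, -21.000, 0.000°), disengaged; cmd=(0,0,0) → follower holds at (20.000, 1.000, -34.000°)
step 2: Δleader=(-24.000, -21.000, 23.000°), engaged; cmd=(-35.500, -5.750, 22.000°) → follower=(-15.500, -4.750, -12.000°)
step 3: Δleader=(-20.000, -13.000, -45.000°), disengaged; cmd=(0,0,0) → follower holds at (-15.500, -4.750, -12.000°)
step 4: Δleader=(17.000, -12.000, -23.000°), engaged; cmd=(26.000, -3.500, -24.000°) → follower=(10.500, -8.250, -36.000°)
step 5: Δleader=(-2.000, 0.000, -37.000°), engaged; cmd=(-2.500, -0.500, -38.000°) → follower=(8.000, -8.750, -74.000°)
step 6: Δleader=(-17.000, 10.000, 32.000°), engaged; cmd=(-25.000, 2.000, 31.000°) → follower=(-17.000, -6.750, -43.000°)
step 7: Δleader=(-20.000, 6.000, 21.000°), disengaged; cmd=(0,0,0) → follower holds at (-17.000, -6.750, -43.000°)


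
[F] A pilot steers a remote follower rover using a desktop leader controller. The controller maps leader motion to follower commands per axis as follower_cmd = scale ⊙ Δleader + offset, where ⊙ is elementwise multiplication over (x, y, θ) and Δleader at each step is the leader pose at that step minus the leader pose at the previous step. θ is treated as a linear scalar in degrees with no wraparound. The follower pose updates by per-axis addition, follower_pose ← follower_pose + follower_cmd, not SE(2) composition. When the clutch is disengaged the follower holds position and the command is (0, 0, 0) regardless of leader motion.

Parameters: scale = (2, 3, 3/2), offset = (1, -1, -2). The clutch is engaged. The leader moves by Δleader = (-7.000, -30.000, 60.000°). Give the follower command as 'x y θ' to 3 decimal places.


-13.000 -91.000 88.000

axis x: 2·-7.000 + 1 = -13.000
axis y: 3·-30.000 + -1 = -91.000
axis θ: 3/2·60.000 + -2 = 88.000


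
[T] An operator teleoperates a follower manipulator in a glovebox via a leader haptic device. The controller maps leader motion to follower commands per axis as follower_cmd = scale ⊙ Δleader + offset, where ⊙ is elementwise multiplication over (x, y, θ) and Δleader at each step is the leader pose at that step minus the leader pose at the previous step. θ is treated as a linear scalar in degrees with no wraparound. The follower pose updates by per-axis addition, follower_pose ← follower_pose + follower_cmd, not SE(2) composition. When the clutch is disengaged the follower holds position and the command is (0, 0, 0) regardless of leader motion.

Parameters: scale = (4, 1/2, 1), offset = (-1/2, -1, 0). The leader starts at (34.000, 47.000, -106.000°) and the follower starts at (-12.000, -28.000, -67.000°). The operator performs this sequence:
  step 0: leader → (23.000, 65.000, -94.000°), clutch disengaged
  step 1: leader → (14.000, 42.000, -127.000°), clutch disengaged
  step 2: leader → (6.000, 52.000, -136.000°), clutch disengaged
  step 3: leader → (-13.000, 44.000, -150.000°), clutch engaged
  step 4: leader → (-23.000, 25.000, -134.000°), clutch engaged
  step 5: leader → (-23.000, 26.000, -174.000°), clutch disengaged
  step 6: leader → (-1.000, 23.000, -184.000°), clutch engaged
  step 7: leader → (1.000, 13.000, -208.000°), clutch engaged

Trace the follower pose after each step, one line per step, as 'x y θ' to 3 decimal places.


step 0: Δleader=(-11.000, 18.000, 12.000°), disengaged; cmd=(0,0,0) → follower holds at (-12.000, -28.000, -67.000°)
step 1: Δleader=(-9.000, -23.000, -33.000°), disengaged; cmd=(0,0,0) → follower holds at (-12.000, -28.000, -67.000°)
step 2: Δleader=(-8.000, 10.000, -9.000°), disengaged; cmd=(0,0,0) → follower holds at (-12.000, -28.000, -67.000°)
step 3: Δleader=(-19.000, -8.000, -14.000°), engaged; cmd=(-76.500, -5.000, -14.000°) → follower=(-88.500, -33.000, -81.000°)
step 4: Δleader=(-10.000, -19.000, 16.000°), engaged; cmd=(-40.500, -10.500, 16.000°) → follower=(-129.000, -43.500, -65.000°)
step 5: Δleader=(0.000, 1.000, -40.000°), disengaged; cmd=(0,0,0) → follower holds at (-129.000, -43.500, -65.000°)
step 6: Δleader=(22.000, -3.000, -10.000°), engaged; cmd=(87.500, -2.500, -10.000°) → follower=(-41.500, -46.000, -75.000°)
step 7: Δleader=(2.000, -10.000, -24.000°), engaged; cmd=(7.500, -6.000, -24.000°) → follower=(-34.000, -52.000, -99.000°)

-12.000 -28.000 -67.000
-12.000 -28.000 -67.000
-12.000 -28.000 -67.000
-88.500 -33.000 -81.000
-129.000 -43.500 -65.000
-129.000 -43.500 -65.000
-41.500 -46.000 -75.000
-34.000 -52.000 -99.000


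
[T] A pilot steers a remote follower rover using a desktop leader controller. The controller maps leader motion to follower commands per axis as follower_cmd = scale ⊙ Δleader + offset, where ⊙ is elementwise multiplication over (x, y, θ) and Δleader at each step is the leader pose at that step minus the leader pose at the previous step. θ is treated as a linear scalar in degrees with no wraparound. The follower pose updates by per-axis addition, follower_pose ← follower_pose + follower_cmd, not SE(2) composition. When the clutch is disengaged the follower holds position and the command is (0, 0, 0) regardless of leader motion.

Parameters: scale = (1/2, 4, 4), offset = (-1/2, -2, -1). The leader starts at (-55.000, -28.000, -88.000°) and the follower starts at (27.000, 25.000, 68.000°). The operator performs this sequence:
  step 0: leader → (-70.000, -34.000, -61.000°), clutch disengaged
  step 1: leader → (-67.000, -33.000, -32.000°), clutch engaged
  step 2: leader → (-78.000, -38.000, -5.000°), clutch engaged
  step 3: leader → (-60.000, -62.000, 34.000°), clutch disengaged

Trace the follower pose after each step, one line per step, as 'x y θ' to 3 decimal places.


27.000 25.000 68.000
28.000 27.000 183.000
22.000 5.000 290.000
22.000 5.000 290.000

step 0: Δleader=(-15.000, -6.000, 27.000°), disengaged; cmd=(0,0,0) → follower holds at (27.000, 25.000, 68.000°)
step 1: Δleader=(3.000, 1.000, 29.000°), engaged; cmd=(1.000, 2.000, 115.000°) → follower=(28.000, 27.000, 183.000°)
step 2: Δleader=(-11.000, -5.000, 27.000°), engaged; cmd=(-6.000, -22.000, 107.000°) → follower=(22.000, 5.000, 290.000°)
step 3: Δleader=(18.000, -24.000, 39.000°), disengaged; cmd=(0,0,0) → follower holds at (22.000, 5.000, 290.000°)


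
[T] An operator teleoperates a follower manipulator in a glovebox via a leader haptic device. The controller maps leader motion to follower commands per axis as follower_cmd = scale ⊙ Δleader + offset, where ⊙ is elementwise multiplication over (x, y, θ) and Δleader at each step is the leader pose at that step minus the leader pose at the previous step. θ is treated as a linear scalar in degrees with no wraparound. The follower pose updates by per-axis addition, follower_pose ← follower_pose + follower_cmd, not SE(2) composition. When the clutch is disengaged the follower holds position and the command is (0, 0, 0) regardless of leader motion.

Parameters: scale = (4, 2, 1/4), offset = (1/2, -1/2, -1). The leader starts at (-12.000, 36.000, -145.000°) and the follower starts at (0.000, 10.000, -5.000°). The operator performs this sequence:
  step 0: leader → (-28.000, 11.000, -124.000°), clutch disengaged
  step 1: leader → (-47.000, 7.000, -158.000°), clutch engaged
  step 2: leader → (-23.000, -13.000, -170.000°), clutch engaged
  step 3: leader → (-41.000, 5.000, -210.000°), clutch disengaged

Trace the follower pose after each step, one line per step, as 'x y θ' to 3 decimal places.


step 0: Δleader=(-16.000, -25.000, 21.000°), disengaged; cmd=(0,0,0) → follower holds at (0.000, 10.000, -5.000°)
step 1: Δleader=(-19.000, -4.000, -34.000°), engaged; cmd=(-75.500, -8.500, -9.500°) → follower=(-75.500, 1.500, -14.500°)
step 2: Δleader=(24.000, -20.000, -12.000°), engaged; cmd=(96.500, -40.500, -4.000°) → follower=(21.000, -39.000, -18.500°)
step 3: Δleader=(-18.000, 18.000, -40.000°), disengaged; cmd=(0,0,0) → follower holds at (21.000, -39.000, -18.500°)

0.000 10.000 -5.000
-75.500 1.500 -14.500
21.000 -39.000 -18.500
21.000 -39.000 -18.500


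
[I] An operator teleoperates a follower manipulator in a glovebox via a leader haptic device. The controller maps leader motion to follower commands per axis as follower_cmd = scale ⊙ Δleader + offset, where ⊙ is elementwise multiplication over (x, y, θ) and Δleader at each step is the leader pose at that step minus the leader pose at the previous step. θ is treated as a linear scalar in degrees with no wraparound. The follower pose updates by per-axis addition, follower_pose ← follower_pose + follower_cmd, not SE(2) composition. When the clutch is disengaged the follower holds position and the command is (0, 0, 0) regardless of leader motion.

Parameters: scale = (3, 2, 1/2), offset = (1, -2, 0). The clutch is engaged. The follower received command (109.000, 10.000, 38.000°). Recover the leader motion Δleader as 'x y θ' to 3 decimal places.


axis x: (109.000 − 1) / (3) = 36.000
axis y: (10.000 − -2) / (2) = 6.000
axis θ: (38.000 − 0) / (1/2) = 76.000

36.000 6.000 76.000


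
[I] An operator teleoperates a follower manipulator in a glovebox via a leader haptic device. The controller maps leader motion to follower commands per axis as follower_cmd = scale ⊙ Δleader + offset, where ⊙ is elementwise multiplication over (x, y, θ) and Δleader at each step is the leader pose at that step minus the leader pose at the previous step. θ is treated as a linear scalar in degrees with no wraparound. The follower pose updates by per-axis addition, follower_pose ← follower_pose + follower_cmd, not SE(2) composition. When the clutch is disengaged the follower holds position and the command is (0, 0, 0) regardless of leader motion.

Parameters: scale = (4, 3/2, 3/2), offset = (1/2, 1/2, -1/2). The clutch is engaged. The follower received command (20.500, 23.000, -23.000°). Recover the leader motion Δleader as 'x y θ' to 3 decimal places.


axis x: (20.500 − 1/2) / (4) = 5.000
axis y: (23.000 − 1/2) / (3/2) = 15.000
axis θ: (-23.000 − -1/2) / (3/2) = -15.000

5.000 15.000 -15.000


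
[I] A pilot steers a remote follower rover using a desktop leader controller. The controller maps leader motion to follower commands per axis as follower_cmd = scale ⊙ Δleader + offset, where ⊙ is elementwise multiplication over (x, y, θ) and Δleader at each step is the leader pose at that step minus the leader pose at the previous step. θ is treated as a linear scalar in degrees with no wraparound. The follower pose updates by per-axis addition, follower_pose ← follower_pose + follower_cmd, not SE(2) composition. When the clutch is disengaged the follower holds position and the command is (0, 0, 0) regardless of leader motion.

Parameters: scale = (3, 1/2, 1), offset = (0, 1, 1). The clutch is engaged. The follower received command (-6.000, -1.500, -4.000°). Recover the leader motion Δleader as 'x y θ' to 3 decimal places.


-2.000 -5.000 -5.000

axis x: (-6.000 − 0) / (3) = -2.000
axis y: (-1.500 − 1) / (1/2) = -5.000
axis θ: (-4.000 − 1) / (1) = -5.000


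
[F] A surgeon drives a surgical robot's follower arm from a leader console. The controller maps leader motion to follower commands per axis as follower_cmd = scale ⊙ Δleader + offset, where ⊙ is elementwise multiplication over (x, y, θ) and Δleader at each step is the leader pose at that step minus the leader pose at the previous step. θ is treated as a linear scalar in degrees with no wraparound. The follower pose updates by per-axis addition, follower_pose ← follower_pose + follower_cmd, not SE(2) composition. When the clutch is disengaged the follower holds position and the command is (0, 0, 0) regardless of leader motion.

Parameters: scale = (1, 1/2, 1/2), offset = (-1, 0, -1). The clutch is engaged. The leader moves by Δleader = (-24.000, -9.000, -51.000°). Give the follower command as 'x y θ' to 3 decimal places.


-25.000 -4.500 -26.500

axis x: 1·-24.000 + -1 = -25.000
axis y: 1/2·-9.000 + 0 = -4.500
axis θ: 1/2·-51.000 + -1 = -26.500


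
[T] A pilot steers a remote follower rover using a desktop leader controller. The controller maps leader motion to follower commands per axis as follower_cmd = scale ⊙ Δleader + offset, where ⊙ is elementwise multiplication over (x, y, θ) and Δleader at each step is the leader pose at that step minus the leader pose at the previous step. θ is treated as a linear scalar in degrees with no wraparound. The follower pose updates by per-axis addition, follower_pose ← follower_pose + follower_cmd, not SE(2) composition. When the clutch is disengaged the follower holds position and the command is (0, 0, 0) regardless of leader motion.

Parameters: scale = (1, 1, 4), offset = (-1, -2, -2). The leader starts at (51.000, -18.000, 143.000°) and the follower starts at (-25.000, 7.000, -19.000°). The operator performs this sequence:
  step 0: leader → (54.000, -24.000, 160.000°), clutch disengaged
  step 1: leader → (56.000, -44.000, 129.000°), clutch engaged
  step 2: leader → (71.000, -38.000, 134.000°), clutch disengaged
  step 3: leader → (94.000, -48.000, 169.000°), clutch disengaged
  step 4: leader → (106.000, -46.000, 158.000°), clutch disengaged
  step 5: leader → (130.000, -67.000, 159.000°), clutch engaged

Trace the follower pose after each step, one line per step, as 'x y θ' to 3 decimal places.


step 0: Δleader=(3.000, -6.000, 17.000°), disengaged; cmd=(0,0,0) → follower holds at (-25.000, 7.000, -19.000°)
step 1: Δleader=(2.000, -20.000, -31.000°), engaged; cmd=(1.000, -22.000, -126.000°) → follower=(-24.000, -15.000, -145.000°)
step 2: Δleader=(15.000, 6.000, 5.000°), disengaged; cmd=(0,0,0) → follower holds at (-24.000, -15.000, -145.000°)
step 3: Δleader=(23.000, -10.000, 35.000°), disengaged; cmd=(0,0,0) → follower holds at (-24.000, -15.000, -145.000°)
step 4: Δleader=(12.000, 2.000, -11.000°), disengaged; cmd=(0,0,0) → follower holds at (-24.000, -15.000, -145.000°)
step 5: Δleader=(24.000, -21.000, 1.000°), engaged; cmd=(23.000, -23.000, 2.000°) → follower=(-1.000, -38.000, -143.000°)

-25.000 7.000 -19.000
-24.000 -15.000 -145.000
-24.000 -15.000 -145.000
-24.000 -15.000 -145.000
-24.000 -15.000 -145.000
-1.000 -38.000 -143.000


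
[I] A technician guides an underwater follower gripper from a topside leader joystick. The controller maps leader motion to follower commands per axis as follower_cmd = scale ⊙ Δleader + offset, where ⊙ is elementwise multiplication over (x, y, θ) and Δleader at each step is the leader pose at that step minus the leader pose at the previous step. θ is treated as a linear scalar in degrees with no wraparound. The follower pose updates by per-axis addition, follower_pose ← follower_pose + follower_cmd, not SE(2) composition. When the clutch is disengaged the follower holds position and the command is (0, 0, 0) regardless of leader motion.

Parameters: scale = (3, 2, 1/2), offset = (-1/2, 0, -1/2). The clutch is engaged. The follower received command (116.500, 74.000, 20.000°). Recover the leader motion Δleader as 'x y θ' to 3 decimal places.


39.000 37.000 41.000

axis x: (116.500 − -1/2) / (3) = 39.000
axis y: (74.000 − 0) / (2) = 37.000
axis θ: (20.000 − -1/2) / (1/2) = 41.000


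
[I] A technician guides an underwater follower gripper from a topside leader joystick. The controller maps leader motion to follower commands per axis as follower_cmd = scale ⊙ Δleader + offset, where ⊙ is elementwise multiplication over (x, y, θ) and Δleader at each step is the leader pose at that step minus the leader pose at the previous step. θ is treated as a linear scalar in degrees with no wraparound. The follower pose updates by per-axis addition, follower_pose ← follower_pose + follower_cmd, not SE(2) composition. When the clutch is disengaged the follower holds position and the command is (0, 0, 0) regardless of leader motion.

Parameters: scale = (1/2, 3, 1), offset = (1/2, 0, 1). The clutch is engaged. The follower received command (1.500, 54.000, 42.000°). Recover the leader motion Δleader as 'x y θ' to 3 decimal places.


2.000 18.000 41.000

axis x: (1.500 − 1/2) / (1/2) = 2.000
axis y: (54.000 − 0) / (3) = 18.000
axis θ: (42.000 − 1) / (1) = 41.000


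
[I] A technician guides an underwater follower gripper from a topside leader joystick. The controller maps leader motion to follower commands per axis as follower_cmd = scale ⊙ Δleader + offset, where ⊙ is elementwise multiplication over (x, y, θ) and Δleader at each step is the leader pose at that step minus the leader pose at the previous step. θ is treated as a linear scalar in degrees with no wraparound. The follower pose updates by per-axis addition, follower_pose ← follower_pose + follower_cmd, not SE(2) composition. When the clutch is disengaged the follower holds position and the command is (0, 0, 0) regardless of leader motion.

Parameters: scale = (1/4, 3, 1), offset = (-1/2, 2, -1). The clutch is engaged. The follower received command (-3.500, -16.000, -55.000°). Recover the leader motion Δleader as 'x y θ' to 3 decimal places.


-12.000 -6.000 -54.000

axis x: (-3.500 − -1/2) / (1/4) = -12.000
axis y: (-16.000 − 2) / (3) = -6.000
axis θ: (-55.000 − -1) / (1) = -54.000


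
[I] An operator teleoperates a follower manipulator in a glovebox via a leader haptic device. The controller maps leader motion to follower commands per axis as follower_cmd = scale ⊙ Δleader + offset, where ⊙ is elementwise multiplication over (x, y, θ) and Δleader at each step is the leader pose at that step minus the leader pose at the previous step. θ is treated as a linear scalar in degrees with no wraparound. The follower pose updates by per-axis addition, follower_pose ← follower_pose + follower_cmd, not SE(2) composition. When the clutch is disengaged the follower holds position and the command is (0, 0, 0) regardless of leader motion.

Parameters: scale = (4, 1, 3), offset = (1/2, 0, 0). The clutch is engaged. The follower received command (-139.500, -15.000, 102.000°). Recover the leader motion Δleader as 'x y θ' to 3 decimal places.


-35.000 -15.000 34.000

axis x: (-139.500 − 1/2) / (4) = -35.000
axis y: (-15.000 − 0) / (1) = -15.000
axis θ: (102.000 − 0) / (3) = 34.000


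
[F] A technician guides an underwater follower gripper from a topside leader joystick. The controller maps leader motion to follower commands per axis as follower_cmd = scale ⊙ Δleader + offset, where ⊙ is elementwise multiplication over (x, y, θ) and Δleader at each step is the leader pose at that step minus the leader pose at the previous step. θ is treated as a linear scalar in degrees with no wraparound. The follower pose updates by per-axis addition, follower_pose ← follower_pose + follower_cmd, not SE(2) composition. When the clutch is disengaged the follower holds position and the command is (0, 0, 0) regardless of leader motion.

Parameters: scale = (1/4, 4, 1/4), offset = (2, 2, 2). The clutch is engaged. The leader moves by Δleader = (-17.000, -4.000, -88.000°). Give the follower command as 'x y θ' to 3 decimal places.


-2.250 -14.000 -20.000

axis x: 1/4·-17.000 + 2 = -2.250
axis y: 4·-4.000 + 2 = -14.000
axis θ: 1/4·-88.000 + 2 = -20.000


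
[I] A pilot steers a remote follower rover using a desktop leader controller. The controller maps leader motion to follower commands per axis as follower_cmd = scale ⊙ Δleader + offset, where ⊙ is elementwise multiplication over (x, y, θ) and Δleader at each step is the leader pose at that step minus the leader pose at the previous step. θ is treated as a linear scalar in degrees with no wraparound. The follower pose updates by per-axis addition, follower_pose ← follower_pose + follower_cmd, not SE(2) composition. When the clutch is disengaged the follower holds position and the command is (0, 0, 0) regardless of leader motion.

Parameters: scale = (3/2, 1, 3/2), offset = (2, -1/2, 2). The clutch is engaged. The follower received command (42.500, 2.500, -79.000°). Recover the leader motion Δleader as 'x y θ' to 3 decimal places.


27.000 3.000 -54.000

axis x: (42.500 − 2) / (3/2) = 27.000
axis y: (2.500 − -1/2) / (1) = 3.000
axis θ: (-79.000 − 2) / (3/2) = -54.000


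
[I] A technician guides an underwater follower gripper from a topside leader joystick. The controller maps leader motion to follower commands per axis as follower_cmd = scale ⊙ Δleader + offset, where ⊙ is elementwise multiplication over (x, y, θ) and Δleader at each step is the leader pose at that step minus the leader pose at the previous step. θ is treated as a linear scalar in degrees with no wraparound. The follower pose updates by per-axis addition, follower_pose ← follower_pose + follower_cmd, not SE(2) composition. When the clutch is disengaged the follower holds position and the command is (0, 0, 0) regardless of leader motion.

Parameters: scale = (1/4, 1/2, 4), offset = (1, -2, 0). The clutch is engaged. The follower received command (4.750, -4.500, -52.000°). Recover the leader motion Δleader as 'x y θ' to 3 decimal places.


15.000 -5.000 -13.000

axis x: (4.750 − 1) / (1/4) = 15.000
axis y: (-4.500 − -2) / (1/2) = -5.000
axis θ: (-52.000 − 0) / (4) = -13.000


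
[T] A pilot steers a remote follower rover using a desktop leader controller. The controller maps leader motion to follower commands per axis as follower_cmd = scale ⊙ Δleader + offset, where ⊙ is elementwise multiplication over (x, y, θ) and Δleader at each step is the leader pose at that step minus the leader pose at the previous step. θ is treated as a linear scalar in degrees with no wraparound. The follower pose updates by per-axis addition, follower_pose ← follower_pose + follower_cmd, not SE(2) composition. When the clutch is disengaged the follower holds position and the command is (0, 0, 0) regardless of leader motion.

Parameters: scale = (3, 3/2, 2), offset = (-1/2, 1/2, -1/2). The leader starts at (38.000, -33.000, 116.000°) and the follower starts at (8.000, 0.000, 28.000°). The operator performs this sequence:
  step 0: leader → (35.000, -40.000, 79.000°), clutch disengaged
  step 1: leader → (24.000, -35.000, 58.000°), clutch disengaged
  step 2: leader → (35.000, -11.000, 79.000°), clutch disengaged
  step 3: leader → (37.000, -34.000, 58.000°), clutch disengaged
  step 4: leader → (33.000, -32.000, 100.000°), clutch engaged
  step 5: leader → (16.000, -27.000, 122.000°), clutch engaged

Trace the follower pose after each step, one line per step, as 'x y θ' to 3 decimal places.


8.000 0.000 28.000
8.000 0.000 28.000
8.000 0.000 28.000
8.000 0.000 28.000
-4.500 3.500 111.500
-56.000 11.500 155.000

step 0: Δleader=(-3.000, -7.000, -37.000°), disengaged; cmd=(0,0,0) → follower holds at (8.000, 0.000, 28.000°)
step 1: Δleader=(-11.000, 5.000, -21.000°), disengaged; cmd=(0,0,0) → follower holds at (8.000, 0.000, 28.000°)
step 2: Δleader=(11.000, 24.000, 21.000°), disengaged; cmd=(0,0,0) → follower holds at (8.000, 0.000, 28.000°)
step 3: Δleader=(2.000, -23.000, -21.000°), disengaged; cmd=(0,0,0) → follower holds at (8.000, 0.000, 28.000°)
step 4: Δleader=(-4.000, 2.000, 42.000°), engaged; cmd=(-12.500, 3.500, 83.500°) → follower=(-4.500, 3.500, 111.500°)
step 5: Δleader=(-17.000, 5.000, 22.000°), engaged; cmd=(-51.500, 8.000, 43.500°) → follower=(-56.000, 11.500, 155.000°)


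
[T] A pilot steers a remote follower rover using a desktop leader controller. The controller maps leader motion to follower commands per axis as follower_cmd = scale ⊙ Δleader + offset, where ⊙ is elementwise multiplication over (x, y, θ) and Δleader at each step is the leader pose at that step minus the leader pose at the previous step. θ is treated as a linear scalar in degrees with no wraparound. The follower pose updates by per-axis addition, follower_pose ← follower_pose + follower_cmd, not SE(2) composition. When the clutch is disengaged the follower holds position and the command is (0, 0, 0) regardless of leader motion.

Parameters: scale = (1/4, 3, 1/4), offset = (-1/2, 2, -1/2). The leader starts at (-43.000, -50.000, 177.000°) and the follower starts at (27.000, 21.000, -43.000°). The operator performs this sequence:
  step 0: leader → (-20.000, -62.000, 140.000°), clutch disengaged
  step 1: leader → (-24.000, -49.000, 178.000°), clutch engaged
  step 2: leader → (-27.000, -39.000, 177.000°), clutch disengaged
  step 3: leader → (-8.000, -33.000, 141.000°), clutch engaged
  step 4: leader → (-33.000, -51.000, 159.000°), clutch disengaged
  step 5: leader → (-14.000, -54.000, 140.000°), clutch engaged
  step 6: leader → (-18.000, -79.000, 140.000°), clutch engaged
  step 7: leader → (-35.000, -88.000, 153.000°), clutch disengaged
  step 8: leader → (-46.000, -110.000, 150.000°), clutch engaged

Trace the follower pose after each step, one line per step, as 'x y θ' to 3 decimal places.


step 0: Δleader=(23.000, -12.000, -37.000°), disengaged; cmd=(0,0,0) → follower holds at (27.000, 21.000, -43.000°)
step 1: Δleader=(-4.000, 13.000, 38.000°), engaged; cmd=(-1.500, 41.000, 9.000°) → follower=(25.500, 62.000, -34.000°)
step 2: Δleader=(-3.000, 10.000, -1.000°), disengaged; cmd=(0,0,0) → follower holds at (25.500, 62.000, -34.000°)
step 3: Δleader=(19.000, 6.000, -36.000°), engaged; cmd=(4.250, 20.000, -9.500°) → follower=(29.750, 82.000, -43.500°)
step 4: Δleader=(-25.000, -18.000, 18.000°), disengaged; cmd=(0,0,0) → follower holds at (29.750, 82.000, -43.500°)
step 5: Δleader=(19.000, -3.000, -19.000°), engaged; cmd=(4.250, -7.000, -5.250°) → follower=(34.000, 75.000, -48.750°)
step 6: Δleader=(-4.000, -25.000, 0.000°), engaged; cmd=(-1.500, -73.000, -0.500°) → follower=(32.500, 2.000, -49.250°)
step 7: Δleader=(-17.000, -9.000, 13.000°), disengaged; cmd=(0,0,0) → follower holds at (32.500, 2.000, -49.250°)
step 8: Δleader=(-11.000, -22.000, -3.000°), engaged; cmd=(-3.250, -64.000, -1.250°) → follower=(29.250, -62.000, -50.500°)

27.000 21.000 -43.000
25.500 62.000 -34.000
25.500 62.000 -34.000
29.750 82.000 -43.500
29.750 82.000 -43.500
34.000 75.000 -48.750
32.500 2.000 -49.250
32.500 2.000 -49.250
29.250 -62.000 -50.500
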